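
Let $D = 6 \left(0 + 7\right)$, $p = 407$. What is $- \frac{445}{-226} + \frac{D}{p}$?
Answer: $\frac{190607}{91982} \approx 2.0722$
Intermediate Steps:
$D = 42$ ($D = 6 \cdot 7 = 42$)
$- \frac{445}{-226} + \frac{D}{p} = - \frac{445}{-226} + \frac{42}{407} = \left(-445\right) \left(- \frac{1}{226}\right) + 42 \cdot \frac{1}{407} = \frac{445}{226} + \frac{42}{407} = \frac{190607}{91982}$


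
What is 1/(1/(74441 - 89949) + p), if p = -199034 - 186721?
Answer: -15508/5982288541 ≈ -2.5923e-6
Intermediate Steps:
p = -385755
1/(1/(74441 - 89949) + p) = 1/(1/(74441 - 89949) - 385755) = 1/(1/(-15508) - 385755) = 1/(-1/15508 - 385755) = 1/(-5982288541/15508) = -15508/5982288541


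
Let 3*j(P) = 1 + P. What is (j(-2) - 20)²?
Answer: 3721/9 ≈ 413.44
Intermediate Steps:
j(P) = ⅓ + P/3 (j(P) = (1 + P)/3 = ⅓ + P/3)
(j(-2) - 20)² = ((⅓ + (⅓)*(-2)) - 20)² = ((⅓ - ⅔) - 20)² = (-⅓ - 20)² = (-61/3)² = 3721/9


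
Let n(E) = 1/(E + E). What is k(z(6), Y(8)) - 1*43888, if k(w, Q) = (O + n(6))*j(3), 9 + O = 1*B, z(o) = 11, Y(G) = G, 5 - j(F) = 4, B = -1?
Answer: -526775/12 ≈ -43898.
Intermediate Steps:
j(F) = 1 (j(F) = 5 - 1*4 = 5 - 4 = 1)
O = -10 (O = -9 + 1*(-1) = -9 - 1 = -10)
n(E) = 1/(2*E)
k(w, Q) = -119/12 (k(w, Q) = (-10 + (½)/6)*1 = (-10 + (½)*(⅙))*1 = (-10 + 1/12)*1 = -119/12*1 = -119/12)
k(z(6), Y(8)) - 1*43888 = -119/12 - 1*43888 = -119/12 - 43888 = -526775/12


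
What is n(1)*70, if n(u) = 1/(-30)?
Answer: -7/3 ≈ -2.3333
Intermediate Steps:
n(u) = -1/30
n(1)*70 = -1/30*70 = -7/3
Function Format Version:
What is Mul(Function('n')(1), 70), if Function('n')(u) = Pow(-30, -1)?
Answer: Rational(-7, 3) ≈ -2.3333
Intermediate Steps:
Function('n')(u) = Rational(-1, 30)
Mul(Function('n')(1), 70) = Mul(Rational(-1, 30), 70) = Rational(-7, 3)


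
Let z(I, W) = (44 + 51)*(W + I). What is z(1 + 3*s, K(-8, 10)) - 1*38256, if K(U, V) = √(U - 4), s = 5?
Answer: -36736 + 190*I*√3 ≈ -36736.0 + 329.09*I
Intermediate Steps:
K(U, V) = √(-4 + U)
z(I, W) = 95*I + 95*W (z(I, W) = 95*(I + W) = 95*I + 95*W)
z(1 + 3*s, K(-8, 10)) - 1*38256 = (95*(1 + 3*5) + 95*√(-4 - 8)) - 1*38256 = (95*(1 + 15) + 95*√(-12)) - 38256 = (95*16 + 95*(2*I*√3)) - 38256 = (1520 + 190*I*√3) - 38256 = -36736 + 190*I*√3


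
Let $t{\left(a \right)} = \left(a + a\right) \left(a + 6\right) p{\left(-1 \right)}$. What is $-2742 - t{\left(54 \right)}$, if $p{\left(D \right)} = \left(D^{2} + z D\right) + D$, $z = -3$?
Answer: $-22182$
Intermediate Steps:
$p{\left(D \right)} = D^{2} - 2 D$ ($p{\left(D \right)} = \left(D^{2} - 3 D\right) + D = D^{2} - 2 D$)
$t{\left(a \right)} = 6 a \left(6 + a\right)$ ($t{\left(a \right)} = \left(a + a\right) \left(a + 6\right) \left(- (-2 - 1)\right) = 2 a \left(6 + a\right) \left(\left(-1\right) \left(-3\right)\right) = 2 a \left(6 + a\right) 3 = 6 a \left(6 + a\right)$)
$-2742 - t{\left(54 \right)} = -2742 - 6 \cdot 54 \left(6 + 54\right) = -2742 - 6 \cdot 54 \cdot 60 = -2742 - 19440 = -22182$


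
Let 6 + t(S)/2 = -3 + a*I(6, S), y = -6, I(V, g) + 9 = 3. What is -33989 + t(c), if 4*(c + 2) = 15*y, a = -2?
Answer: -33983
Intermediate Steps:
I(V, g) = -6 (I(V, g) = -9 + 3 = -6)
c = -49/2 (c = -2 + (15*(-6))/4 = -2 + (¼)*(-90) = -2 - 45/2 = -49/2 ≈ -24.500)
t(S) = 6 (t(S) = -12 + 2*(-3 - 2*(-6)) = -12 + 2*(-3 + 12) = -12 + 2*9 = -12 + 18 = 6)
-33989 + t(c) = -33989 + 6 = -33983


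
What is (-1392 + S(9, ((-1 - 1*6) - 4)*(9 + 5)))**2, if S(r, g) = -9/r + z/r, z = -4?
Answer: 157276681/81 ≈ 1.9417e+6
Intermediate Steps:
S(r, g) = -13/r (S(r, g) = -9/r - 4/r = -13/r)
(-1392 + S(9, ((-1 - 1*6) - 4)*(9 + 5)))**2 = (-1392 - 13/9)**2 = (-12541/9)**2 = 157276681/81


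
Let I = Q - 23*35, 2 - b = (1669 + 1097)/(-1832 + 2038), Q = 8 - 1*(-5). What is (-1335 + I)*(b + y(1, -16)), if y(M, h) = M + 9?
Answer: 312669/103 ≈ 3035.6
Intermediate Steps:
Q = 13 (Q = 8 + 5 = 13)
y(M, h) = 9 + M
b = -1177/103 (b = 2 - (1669 + 1097)/(-1832 + 2038) = 2 - 2766/206 = 2 - 1*1383/103 = 2 - 1383/103 = -1177/103 ≈ -11.427)
I = -792 (I = 13 - 23*35 = 13 - 805 = -792)
(-1335 + I)*(b + y(1, -16)) = (-1335 - 792)*(-1177/103 + (9 + 1)) = -2127*(-1177/103 + 10) = -2127*(-147/103) = 312669/103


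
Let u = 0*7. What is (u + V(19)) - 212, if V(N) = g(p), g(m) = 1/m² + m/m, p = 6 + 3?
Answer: -17090/81 ≈ -210.99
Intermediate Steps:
p = 9
g(m) = 1 + m⁻² (g(m) = 1/m² + 1 = m⁻² + 1 = 1 + m⁻²)
V(N) = 82/81 (V(N) = 1 + 9⁻² = 1 + 1/81 = 82/81)
u = 0
(u + V(19)) - 212 = (0 + 82/81) - 212 = 82/81 - 212 = -17090/81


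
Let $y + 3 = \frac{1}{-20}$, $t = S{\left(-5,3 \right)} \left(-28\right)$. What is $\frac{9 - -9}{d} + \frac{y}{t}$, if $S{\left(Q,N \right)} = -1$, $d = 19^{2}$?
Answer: $- \frac{11941}{202160} \approx -0.059067$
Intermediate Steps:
$d = 361$
$t = 28$ ($t = \left(-1\right) \left(-28\right) = 28$)
$y = - \frac{61}{20}$ ($y = -3 + \frac{1}{-20} = -3 - \frac{1}{20} = - \frac{61}{20} \approx -3.05$)
$\frac{9 - -9}{d} + \frac{y}{t} = \frac{9 - -9}{361} - \frac{61}{20 \cdot 28} = \left(9 + 9\right) \frac{1}{361} - \frac{61}{560} = 18 \cdot \frac{1}{361} - \frac{61}{560} = \frac{18}{361} - \frac{61}{560} = - \frac{11941}{202160}$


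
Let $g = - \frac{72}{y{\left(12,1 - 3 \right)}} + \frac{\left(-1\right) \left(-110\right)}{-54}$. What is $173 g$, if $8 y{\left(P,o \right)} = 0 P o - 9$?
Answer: $\frac{289429}{27} \approx 10720.0$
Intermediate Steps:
$y{\left(P,o \right)} = - \frac{9}{8}$ ($y{\left(P,o \right)} = \frac{0 P o - 9}{8} = \frac{0 o - 9}{8} = \frac{0 - 9}{8} = \frac{1}{8} \left(-9\right) = - \frac{9}{8}$)
$g = \frac{1673}{27}$ ($g = - \frac{72}{- \frac{9}{8}} + \frac{\left(-1\right) \left(-110\right)}{-54} = \left(-72\right) \left(- \frac{8}{9}\right) + 110 \left(- \frac{1}{54}\right) = 64 - \frac{55}{27} = \frac{1673}{27} \approx 61.963$)
$173 g = 173 \cdot \frac{1673}{27} = \frac{289429}{27}$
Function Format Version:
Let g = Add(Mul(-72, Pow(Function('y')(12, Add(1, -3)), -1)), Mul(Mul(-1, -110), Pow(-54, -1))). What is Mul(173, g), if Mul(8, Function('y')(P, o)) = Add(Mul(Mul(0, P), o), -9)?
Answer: Rational(289429, 27) ≈ 10720.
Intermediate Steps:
Function('y')(P, o) = Rational(-9, 8) (Function('y')(P, o) = Mul(Rational(1, 8), Add(Mul(Mul(0, P), o), -9)) = Mul(Rational(1, 8), Add(Mul(0, o), -9)) = Mul(Rational(1, 8), Add(0, -9)) = Mul(Rational(1, 8), -9) = Rational(-9, 8))
g = Rational(1673, 27) (g = Add(Mul(-72, Pow(Rational(-9, 8), -1)), Mul(Mul(-1, -110), Pow(-54, -1))) = Add(Mul(-72, Rational(-8, 9)), Mul(110, Rational(-1, 54))) = Add(64, Rational(-55, 27)) = Rational(1673, 27) ≈ 61.963)
Mul(173, g) = Mul(173, Rational(1673, 27)) = Rational(289429, 27)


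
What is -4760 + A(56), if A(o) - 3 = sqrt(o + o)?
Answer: -4757 + 4*sqrt(7) ≈ -4746.4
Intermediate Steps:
A(o) = 3 + sqrt(2)*sqrt(o) (A(o) = 3 + sqrt(o + o) = 3 + sqrt(2*o) = 3 + sqrt(2)*sqrt(o))
-4760 + A(56) = -4760 + (3 + sqrt(2)*sqrt(56)) = -4760 + (3 + sqrt(2)*(2*sqrt(14))) = -4760 + (3 + 4*sqrt(7)) = -4757 + 4*sqrt(7)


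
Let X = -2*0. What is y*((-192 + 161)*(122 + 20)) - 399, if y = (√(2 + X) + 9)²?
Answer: -365765 - 79236*√2 ≈ -4.7782e+5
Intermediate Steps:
X = 0
y = (9 + √2)² (y = (√(2 + 0) + 9)² = (√2 + 9)² = (9 + √2)² ≈ 108.46)
y*((-192 + 161)*(122 + 20)) - 399 = (9 + √2)²*((-192 + 161)*(122 + 20)) - 399 = (9 + √2)²*(-31*142) - 399 = (9 + √2)²*(-4402) - 399 = -4402*(9 + √2)² - 399 = -399 - 4402*(9 + √2)²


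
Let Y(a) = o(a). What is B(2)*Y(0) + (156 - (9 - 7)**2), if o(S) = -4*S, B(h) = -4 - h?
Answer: 152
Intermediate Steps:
Y(a) = -4*a
B(2)*Y(0) + (156 - (9 - 7)**2) = (-4 - 1*2)*(-4*0) + (156 - (9 - 7)**2) = (-4 - 2)*0 + (156 - 1*2**2) = -6*0 + (156 - 1*4) = 0 + (156 - 4) = 0 + 152 = 152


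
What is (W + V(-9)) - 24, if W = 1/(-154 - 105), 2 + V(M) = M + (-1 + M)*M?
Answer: 14244/259 ≈ 54.996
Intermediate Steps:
V(M) = -2 + M + M*(-1 + M) (V(M) = -2 + (M + (-1 + M)*M) = -2 + (M + M*(-1 + M)) = -2 + M + M*(-1 + M))
W = -1/259 (W = 1/(-259) = -1/259 ≈ -0.0038610)
(W + V(-9)) - 24 = (-1/259 + (-2 + (-9)²)) - 24 = (-1/259 + (-2 + 81)) - 24 = (-1/259 + 79) - 24 = 20460/259 - 24 = 14244/259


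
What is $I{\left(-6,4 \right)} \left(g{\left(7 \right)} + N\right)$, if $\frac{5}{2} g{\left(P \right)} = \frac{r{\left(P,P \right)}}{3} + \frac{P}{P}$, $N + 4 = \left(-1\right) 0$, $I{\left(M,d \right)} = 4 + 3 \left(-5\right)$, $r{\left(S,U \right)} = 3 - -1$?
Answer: $\frac{506}{15} \approx 33.733$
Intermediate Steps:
$r{\left(S,U \right)} = 4$ ($r{\left(S,U \right)} = 3 + 1 = 4$)
$I{\left(M,d \right)} = -11$ ($I{\left(M,d \right)} = 4 - 15 = -11$)
$N = -4$ ($N = -4 - 0 = -4 + 0 = -4$)
$g{\left(P \right)} = \frac{14}{15}$ ($g{\left(P \right)} = \frac{2 \left(\frac{4}{3} + \frac{P}{P}\right)}{5} = \frac{2 \left(4 \cdot \frac{1}{3} + 1\right)}{5} = \frac{2 \left(\frac{4}{3} + 1\right)}{5} = \frac{2}{5} \cdot \frac{7}{3} = \frac{14}{15}$)
$I{\left(-6,4 \right)} \left(g{\left(7 \right)} + N\right) = - 11 \left(\frac{14}{15} - 4\right) = \left(-11\right) \left(- \frac{46}{15}\right) = \frac{506}{15}$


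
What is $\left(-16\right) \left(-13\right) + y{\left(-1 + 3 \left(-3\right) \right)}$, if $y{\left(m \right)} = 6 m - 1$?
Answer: $147$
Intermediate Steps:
$y{\left(m \right)} = -1 + 6 m$
$\left(-16\right) \left(-13\right) + y{\left(-1 + 3 \left(-3\right) \right)} = \left(-16\right) \left(-13\right) + \left(-1 + 6 \left(-1 + 3 \left(-3\right)\right)\right) = 208 + \left(-1 + 6 \left(-1 - 9\right)\right) = 208 + \left(-1 + 6 \left(-10\right)\right) = 208 - 61 = 147$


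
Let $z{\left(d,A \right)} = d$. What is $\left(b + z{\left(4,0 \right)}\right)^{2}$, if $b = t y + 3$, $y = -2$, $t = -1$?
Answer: $81$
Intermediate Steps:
$b = 5$ ($b = \left(-1\right) \left(-2\right) + 3 = 2 + 3 = 5$)
$\left(b + z{\left(4,0 \right)}\right)^{2} = \left(5 + 4\right)^{2} = 9^{2} = 81$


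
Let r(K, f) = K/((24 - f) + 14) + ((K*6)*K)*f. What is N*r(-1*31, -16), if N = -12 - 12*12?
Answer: 129528230/9 ≈ 1.4392e+7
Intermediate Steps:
r(K, f) = K/(38 - f) + 6*f*K**2 (r(K, f) = K/(38 - f) + ((6*K)*K)*f = K/(38 - f) + (6*K**2)*f = K/(38 - f) + 6*f*K**2)
N = -156 (N = -12 - 144 = -156)
N*r(-1*31, -16) = -156*(-1*31)*(-1 - 228*(-1*31)*(-16) + 6*(-1*31)*(-16)**2)/(-38 - 16) = -(-4836)*(-1 - 228*(-31)*(-16) + 6*(-31)*256)/(-54) = -(-4836)*(-1)*(-1 - 113088 - 47616)/54 = -(-4836)*(-1)*(-160705)/54 = -156*(-4981855/54) = 129528230/9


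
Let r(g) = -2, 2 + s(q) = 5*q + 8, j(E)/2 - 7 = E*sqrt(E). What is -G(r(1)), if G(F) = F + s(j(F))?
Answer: -74 + 20*I*sqrt(2) ≈ -74.0 + 28.284*I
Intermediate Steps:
j(E) = 14 + 2*E**(3/2) (j(E) = 14 + 2*(E*sqrt(E)) = 14 + 2*E**(3/2))
s(q) = 6 + 5*q (s(q) = -2 + (5*q + 8) = -2 + (8 + 5*q) = 6 + 5*q)
G(F) = 76 + F + 10*F**(3/2) (G(F) = F + (6 + 5*(14 + 2*F**(3/2))) = F + (6 + (70 + 10*F**(3/2))) = F + (76 + 10*F**(3/2)) = 76 + F + 10*F**(3/2))
-G(r(1)) = -(76 - 2 + 10*(-2)**(3/2)) = -(76 - 2 + 10*(-2*I*sqrt(2))) = -(76 - 2 - 20*I*sqrt(2)) = -(74 - 20*I*sqrt(2)) = -74 + 20*I*sqrt(2)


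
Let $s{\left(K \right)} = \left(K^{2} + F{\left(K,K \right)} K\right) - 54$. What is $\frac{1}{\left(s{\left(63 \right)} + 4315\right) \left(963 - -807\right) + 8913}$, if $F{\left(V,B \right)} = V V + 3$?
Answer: $\frac{1}{457493733} \approx 2.1858 \cdot 10^{-9}$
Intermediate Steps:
$F{\left(V,B \right)} = 3 + V^{2}$ ($F{\left(V,B \right)} = V^{2} + 3 = 3 + V^{2}$)
$s{\left(K \right)} = -54 + K^{2} + K \left(3 + K^{2}\right)$ ($s{\left(K \right)} = \left(K^{2} + \left(3 + K^{2}\right) K\right) - 54 = \left(K^{2} + K \left(3 + K^{2}\right)\right) - 54 = -54 + K^{2} + K \left(3 + K^{2}\right)$)
$\frac{1}{\left(s{\left(63 \right)} + 4315\right) \left(963 - -807\right) + 8913} = \frac{1}{\left(\left(-54 + 63^{2} + 63 \left(3 + 63^{2}\right)\right) + 4315\right) \left(963 - -807\right) + 8913} = \frac{1}{\left(\left(-54 + 3969 + 63 \left(3 + 3969\right)\right) + 4315\right) \left(963 + \left(-1521 + 2328\right)\right) + 8913} = \frac{1}{\left(\left(-54 + 3969 + 63 \cdot 3972\right) + 4315\right) \left(963 + 807\right) + 8913} = \frac{1}{\left(\left(-54 + 3969 + 250236\right) + 4315\right) 1770 + 8913} = \frac{1}{\left(254151 + 4315\right) 1770 + 8913} = \frac{1}{258466 \cdot 1770 + 8913} = \frac{1}{457484820 + 8913} = \frac{1}{457493733}$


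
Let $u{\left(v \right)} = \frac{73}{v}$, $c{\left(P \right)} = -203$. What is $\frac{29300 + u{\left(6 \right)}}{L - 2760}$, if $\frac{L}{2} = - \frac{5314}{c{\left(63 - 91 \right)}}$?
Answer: $- \frac{35702219}{3297912} \approx -10.826$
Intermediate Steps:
$L = \frac{10628}{203}$ ($L = 2 \left(- \frac{5314}{-203}\right) = 2 \left(\left(-5314\right) \left(- \frac{1}{203}\right)\right) = 2 \cdot \frac{5314}{203} = \frac{10628}{203} \approx 52.355$)
$\frac{29300 + u{\left(6 \right)}}{L - 2760} = \frac{29300 + \frac{73}{6}}{\frac{10628}{203} - 2760} = \frac{29300 + 73 \cdot \frac{1}{6}}{- \frac{549652}{203}} = \left(29300 + \frac{73}{6}\right) \left(- \frac{203}{549652}\right) = \frac{175873}{6} \left(- \frac{203}{549652}\right) = - \frac{35702219}{3297912}$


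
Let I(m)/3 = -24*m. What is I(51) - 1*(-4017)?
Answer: 345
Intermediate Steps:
I(m) = -72*m (I(m) = 3*(-24*m) = -72*m)
I(51) - 1*(-4017) = -72*51 - 1*(-4017) = -3672 + 4017 = 345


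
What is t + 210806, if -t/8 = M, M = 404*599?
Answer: -1725162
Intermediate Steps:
M = 241996
t = -1935968 (t = -8*241996 = -1935968)
t + 210806 = -1935968 + 210806 = -1725162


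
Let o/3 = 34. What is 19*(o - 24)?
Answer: 1482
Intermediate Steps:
o = 102 (o = 3*34 = 102)
19*(o - 24) = 19*(102 - 24) = 19*78 = 1482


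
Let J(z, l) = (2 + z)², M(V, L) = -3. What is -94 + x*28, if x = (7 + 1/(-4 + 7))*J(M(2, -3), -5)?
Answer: 334/3 ≈ 111.33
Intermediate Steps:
x = 22/3 (x = (7 + 1/(-4 + 7))*(2 - 3)² = (7 + 1/3)*(-1)² = (7 + ⅓)*1 = (22/3)*1 = 22/3 ≈ 7.3333)
-94 + x*28 = -94 + (22/3)*28 = -94 + 616/3 = 334/3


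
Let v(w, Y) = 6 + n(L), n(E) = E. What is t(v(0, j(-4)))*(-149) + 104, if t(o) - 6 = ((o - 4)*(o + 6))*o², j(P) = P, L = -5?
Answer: 2339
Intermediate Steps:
v(w, Y) = 1 (v(w, Y) = 6 - 5 = 1)
t(o) = 6 + o²*(-4 + o)*(6 + o) (t(o) = 6 + ((o - 4)*(o + 6))*o² = 6 + ((-4 + o)*(6 + o))*o² = 6 + o²*(-4 + o)*(6 + o))
t(v(0, j(-4)))*(-149) + 104 = (6 + 1⁴ - 24*1² + 2*1³)*(-149) + 104 = (6 + 1 - 24*1 + 2*1)*(-149) + 104 = (6 + 1 - 24 + 2)*(-149) + 104 = -15*(-149) + 104 = 2235 + 104 = 2339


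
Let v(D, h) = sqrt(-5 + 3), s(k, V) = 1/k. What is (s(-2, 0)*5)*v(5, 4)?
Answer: -5*I*sqrt(2)/2 ≈ -3.5355*I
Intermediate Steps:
v(D, h) = I*sqrt(2) (v(D, h) = sqrt(-2) = I*sqrt(2))
(s(-2, 0)*5)*v(5, 4) = (5/(-2))*(I*sqrt(2)) = (-1/2*5)*(I*sqrt(2)) = -5*I*sqrt(2)/2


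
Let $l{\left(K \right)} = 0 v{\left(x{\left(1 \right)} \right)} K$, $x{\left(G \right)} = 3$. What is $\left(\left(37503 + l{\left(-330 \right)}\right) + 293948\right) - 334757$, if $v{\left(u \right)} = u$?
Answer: $-3306$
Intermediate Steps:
$l{\left(K \right)} = 0$ ($l{\left(K \right)} = 0 \cdot 3 K = 0 K = 0$)
$\left(\left(37503 + l{\left(-330 \right)}\right) + 293948\right) - 334757 = \left(\left(37503 + 0\right) + 293948\right) - 334757 = \left(37503 + 293948\right) - 334757 = 331451 - 334757 = -3306$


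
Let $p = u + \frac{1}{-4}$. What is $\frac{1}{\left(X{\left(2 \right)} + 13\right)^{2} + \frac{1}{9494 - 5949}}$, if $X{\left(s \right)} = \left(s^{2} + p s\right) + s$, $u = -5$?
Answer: $\frac{14180}{1024509} \approx 0.013841$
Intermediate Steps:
$p = - \frac{21}{4}$ ($p = -5 + \frac{1}{-4} = -5 - \frac{1}{4} = - \frac{21}{4} \approx -5.25$)
$X{\left(s \right)} = s^{2} - \frac{17 s}{4}$ ($X{\left(s \right)} = \left(s^{2} - \frac{21 s}{4}\right) + s = s^{2} - \frac{17 s}{4}$)
$\frac{1}{\left(X{\left(2 \right)} + 13\right)^{2} + \frac{1}{9494 - 5949}} = \frac{1}{\left(\frac{1}{4} \cdot 2 \left(-17 + 4 \cdot 2\right) + 13\right)^{2} + \frac{1}{9494 - 5949}} = \frac{1}{\left(\frac{1}{4} \cdot 2 \left(-17 + 8\right) + 13\right)^{2} + \frac{1}{3545}} = \frac{1}{\left(\frac{1}{4} \cdot 2 \left(-9\right) + 13\right)^{2} + \frac{1}{3545}} = \frac{1}{\left(- \frac{9}{2} + 13\right)^{2} + \frac{1}{3545}} = \frac{1}{\left(\frac{17}{2}\right)^{2} + \frac{1}{3545}} = \frac{1}{\frac{289}{4} + \frac{1}{3545}} = \frac{1}{\frac{1024509}{14180}} = \frac{14180}{1024509}$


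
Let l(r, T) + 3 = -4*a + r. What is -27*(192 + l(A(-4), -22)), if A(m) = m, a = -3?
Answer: -5319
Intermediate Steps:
l(r, T) = 9 + r (l(r, T) = -3 + (-4*(-3) + r) = -3 + (12 + r) = 9 + r)
-27*(192 + l(A(-4), -22)) = -27*(192 + (9 - 4)) = -27*(192 + 5) = -27*197 = -5319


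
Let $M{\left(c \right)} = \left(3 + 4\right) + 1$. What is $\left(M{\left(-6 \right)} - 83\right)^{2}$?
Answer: $5625$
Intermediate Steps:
$M{\left(c \right)} = 8$ ($M{\left(c \right)} = 7 + 1 = 8$)
$\left(M{\left(-6 \right)} - 83\right)^{2} = \left(8 - 83\right)^{2} = \left(-75\right)^{2} = 5625$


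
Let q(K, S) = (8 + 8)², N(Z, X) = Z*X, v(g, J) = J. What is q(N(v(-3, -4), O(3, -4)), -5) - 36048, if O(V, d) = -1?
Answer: -35792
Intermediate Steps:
N(Z, X) = X*Z
q(K, S) = 256 (q(K, S) = 16² = 256)
q(N(v(-3, -4), O(3, -4)), -5) - 36048 = 256 - 36048 = -35792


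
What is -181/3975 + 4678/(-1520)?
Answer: -1887017/604200 ≈ -3.1232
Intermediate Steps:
-181/3975 + 4678/(-1520) = -181*1/3975 + 4678*(-1/1520) = -181/3975 - 2339/760 = -1887017/604200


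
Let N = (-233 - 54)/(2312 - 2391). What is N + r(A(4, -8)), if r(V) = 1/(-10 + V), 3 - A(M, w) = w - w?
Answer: 1930/553 ≈ 3.4901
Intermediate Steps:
A(M, w) = 3 (A(M, w) = 3 - (w - w) = 3 - 1*0 = 3 + 0 = 3)
N = 287/79 (N = -287/(-79) = -287*(-1/79) = 287/79 ≈ 3.6329)
N + r(A(4, -8)) = 287/79 + 1/(-10 + 3) = 287/79 + 1/(-7) = 287/79 - ⅐ = 1930/553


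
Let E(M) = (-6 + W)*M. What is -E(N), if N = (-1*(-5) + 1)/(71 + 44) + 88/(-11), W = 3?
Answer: -2742/115 ≈ -23.843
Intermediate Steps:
N = -914/115 (N = (5 + 1)/115 + 88*(-1/11) = 6*(1/115) - 8 = 6/115 - 8 = -914/115 ≈ -7.9478)
E(M) = -3*M (E(M) = (-6 + 3)*M = -3*M)
-E(N) = -(-3)*(-914)/115 = -1*2742/115 = -2742/115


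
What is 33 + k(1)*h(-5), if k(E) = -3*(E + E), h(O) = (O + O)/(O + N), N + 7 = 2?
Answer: 27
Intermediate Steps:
N = -5 (N = -7 + 2 = -5)
h(O) = 2*O/(-5 + O) (h(O) = (O + O)/(O - 5) = (2*O)/(-5 + O) = 2*O/(-5 + O))
k(E) = -6*E
33 + k(1)*h(-5) = 33 + (-6*1)*(2*(-5)/(-5 - 5)) = 33 - 12*(-5)/(-10) = 33 - 12*(-5)*(-1)/10 = 33 - 6*1 = 33 - 6 = 27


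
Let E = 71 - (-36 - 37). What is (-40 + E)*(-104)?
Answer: -10816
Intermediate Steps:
E = 144 (E = 71 - 1*(-73) = 71 + 73 = 144)
(-40 + E)*(-104) = (-40 + 144)*(-104) = 104*(-104) = -10816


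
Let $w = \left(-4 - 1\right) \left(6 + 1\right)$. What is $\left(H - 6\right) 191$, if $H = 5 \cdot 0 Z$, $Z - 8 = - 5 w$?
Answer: $-1146$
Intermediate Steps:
$w = -35$ ($w = \left(-5\right) 7 = -35$)
$Z = 183$ ($Z = 8 - -175 = 8 + 175 = 183$)
$H = 0$ ($H = 5 \cdot 0 \cdot 183 = 0 \cdot 183 = 0$)
$\left(H - 6\right) 191 = \left(0 - 6\right) 191 = \left(-6\right) 191 = -1146$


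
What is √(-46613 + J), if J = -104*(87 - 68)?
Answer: I*√48589 ≈ 220.43*I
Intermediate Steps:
J = -1976 (J = -104*19 = -1976)
√(-46613 + J) = √(-46613 - 1976) = √(-48589) = I*√48589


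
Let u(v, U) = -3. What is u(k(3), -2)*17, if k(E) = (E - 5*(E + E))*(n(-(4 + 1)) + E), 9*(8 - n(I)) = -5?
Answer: -51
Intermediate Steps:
n(I) = 77/9 (n(I) = 8 - 1/9*(-5) = 8 + 5/9 = 77/9)
k(E) = -9*E*(77/9 + E) (k(E) = (E - 5*(E + E))*(77/9 + E) = (E - 10*E)*(77/9 + E) = (-9*E)*(77/9 + E) = -9*E*(77/9 + E))
u(k(3), -2)*17 = -3*17 = -51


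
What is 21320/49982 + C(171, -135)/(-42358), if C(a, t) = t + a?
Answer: 225318302/529284389 ≈ 0.42570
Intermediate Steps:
C(a, t) = a + t
21320/49982 + C(171, -135)/(-42358) = 21320/49982 + (171 - 135)/(-42358) = 21320*(1/49982) + 36*(-1/42358) = 10660/24991 - 18/21179 = 225318302/529284389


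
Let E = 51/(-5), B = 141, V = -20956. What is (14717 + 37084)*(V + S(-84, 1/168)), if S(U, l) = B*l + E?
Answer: -304087462101/280 ≈ -1.0860e+9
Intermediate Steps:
E = -51/5 (E = 51*(-⅕) = -51/5 ≈ -10.200)
S(U, l) = -51/5 + 141*l (S(U, l) = 141*l - 51/5 = -51/5 + 141*l)
(14717 + 37084)*(V + S(-84, 1/168)) = (14717 + 37084)*(-20956 + (-51/5 + 141/168)) = 51801*(-20956 + (-51/5 + 141*(1/168))) = 51801*(-20956 + (-51/5 + 47/56)) = 51801*(-20956 - 2621/280) = 51801*(-5870301/280) = -304087462101/280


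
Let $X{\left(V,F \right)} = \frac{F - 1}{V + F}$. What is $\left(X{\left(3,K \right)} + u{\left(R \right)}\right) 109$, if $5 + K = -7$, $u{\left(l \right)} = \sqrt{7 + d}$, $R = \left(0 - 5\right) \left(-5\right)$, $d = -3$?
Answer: $\frac{3379}{9} \approx 375.44$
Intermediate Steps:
$R = 25$ ($R = \left(-5\right) \left(-5\right) = 25$)
$u{\left(l \right)} = 2$ ($u{\left(l \right)} = \sqrt{7 - 3} = \sqrt{4} = 2$)
$K = -12$ ($K = -5 - 7 = -12$)
$X{\left(V,F \right)} = \frac{-1 + F}{F + V}$
$\left(X{\left(3,K \right)} + u{\left(R \right)}\right) 109 = \left(\frac{-1 - 12}{-12 + 3} + 2\right) 109 = \left(\frac{1}{-9} \left(-13\right) + 2\right) 109 = \left(\left(- \frac{1}{9}\right) \left(-13\right) + 2\right) 109 = \left(\frac{13}{9} + 2\right) 109 = \frac{31}{9} \cdot 109 = \frac{3379}{9}$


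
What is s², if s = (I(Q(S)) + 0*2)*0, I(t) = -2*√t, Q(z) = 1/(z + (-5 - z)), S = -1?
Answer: 0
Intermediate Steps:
Q(z) = -⅕ (Q(z) = 1/(-5) = -⅕)
s = 0 (s = (-2*I*√5/5 + 0*2)*0 = (-2*I*√5/5 + 0)*0 = -2*I*√5/5*0 = 0)
s² = 0² = 0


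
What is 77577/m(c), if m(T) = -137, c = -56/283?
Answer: -77577/137 ≈ -566.26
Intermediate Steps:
c = -56/283 (c = -56*1/283 = -56/283 ≈ -0.19788)
77577/m(c) = 77577/(-137) = 77577*(-1/137) = -77577/137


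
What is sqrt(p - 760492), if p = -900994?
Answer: I*sqrt(1661486) ≈ 1289.0*I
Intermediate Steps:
sqrt(p - 760492) = sqrt(-900994 - 760492) = sqrt(-1661486) = I*sqrt(1661486)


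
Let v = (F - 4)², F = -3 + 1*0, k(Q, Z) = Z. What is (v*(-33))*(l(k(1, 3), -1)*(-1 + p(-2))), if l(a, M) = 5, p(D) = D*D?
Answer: -24255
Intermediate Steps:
F = -3 (F = -3 + 0 = -3)
p(D) = D²
v = 49 (v = (-3 - 4)² = (-7)² = 49)
(v*(-33))*(l(k(1, 3), -1)*(-1 + p(-2))) = (49*(-33))*(5*(-1 + (-2)²)) = -8085*(-1 + 4) = -8085*3 = -1617*15 = -24255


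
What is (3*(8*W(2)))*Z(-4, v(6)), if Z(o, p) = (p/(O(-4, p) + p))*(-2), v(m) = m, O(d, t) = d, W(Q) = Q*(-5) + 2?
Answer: 1152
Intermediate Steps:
W(Q) = 2 - 5*Q (W(Q) = -5*Q + 2 = 2 - 5*Q)
Z(o, p) = -2*p/(-4 + p) (Z(o, p) = (p/(-4 + p))*(-2) = -2*p/(-4 + p))
(3*(8*W(2)))*Z(-4, v(6)) = (3*(8*(2 - 5*2)))*(-2*6/(-4 + 6)) = (3*(8*(2 - 10)))*(-2*6/2) = (3*(8*(-8)))*(-2*6*1/2) = (3*(-64))*(-6) = -192*(-6) = 1152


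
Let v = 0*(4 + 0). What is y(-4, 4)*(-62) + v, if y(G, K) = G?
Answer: 248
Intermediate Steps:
v = 0 (v = 0*4 = 0)
y(-4, 4)*(-62) + v = -4*(-62) + 0 = 248 + 0 = 248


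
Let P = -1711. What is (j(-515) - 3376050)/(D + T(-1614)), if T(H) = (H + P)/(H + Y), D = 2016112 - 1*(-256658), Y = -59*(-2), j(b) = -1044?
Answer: -5052132624/3400067245 ≈ -1.4859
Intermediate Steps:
Y = 118
D = 2272770 (D = 2016112 + 256658 = 2272770)
T(H) = (-1711 + H)/(118 + H) (T(H) = (H - 1711)/(H + 118) = (-1711 + H)/(118 + H))
(j(-515) - 3376050)/(D + T(-1614)) = (-1044 - 3376050)/(2272770 + (-1711 - 1614)/(118 - 1614)) = -3377094/(2272770 - 3325/(-1496)) = -3377094/(2272770 - 1/1496*(-3325)) = -3377094/(2272770 + 3325/1496) = -3377094/3400067245/1496 = -3377094*1496/3400067245 = -5052132624/3400067245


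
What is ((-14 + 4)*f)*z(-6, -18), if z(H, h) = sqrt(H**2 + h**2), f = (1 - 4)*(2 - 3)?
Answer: -180*sqrt(10) ≈ -569.21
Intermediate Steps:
f = 3 (f = -3*(-1) = 3)
((-14 + 4)*f)*z(-6, -18) = ((-14 + 4)*3)*sqrt((-6)**2 + (-18)**2) = (-10*3)*sqrt(36 + 324) = -180*sqrt(10)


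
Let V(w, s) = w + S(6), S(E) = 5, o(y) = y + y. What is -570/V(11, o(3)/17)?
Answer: -285/8 ≈ -35.625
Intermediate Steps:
o(y) = 2*y
V(w, s) = 5 + w (V(w, s) = w + 5 = 5 + w)
-570/V(11, o(3)/17) = -570/(5 + 11) = -570/16 = -570*1/16 = -285/8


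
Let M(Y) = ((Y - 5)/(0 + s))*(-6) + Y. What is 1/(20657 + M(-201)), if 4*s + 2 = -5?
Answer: 7/138248 ≈ 5.0634e-5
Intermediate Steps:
s = -7/4 (s = -½ + (¼)*(-5) = -½ - 5/4 = -7/4 ≈ -1.7500)
M(Y) = -120/7 + 31*Y/7 (M(Y) = ((Y - 5)/(0 - 7/4))*(-6) + Y = ((-5 + Y)/(-7/4))*(-6) + Y = ((-5 + Y)*(-4/7))*(-6) + Y = (20/7 - 4*Y/7)*(-6) + Y = (-120/7 + 24*Y/7) + Y = -120/7 + 31*Y/7)
1/(20657 + M(-201)) = 1/(20657 + (-120/7 + (31/7)*(-201))) = 1/(20657 + (-120/7 - 6231/7)) = 1/(20657 - 6351/7) = 1/(138248/7) = 7/138248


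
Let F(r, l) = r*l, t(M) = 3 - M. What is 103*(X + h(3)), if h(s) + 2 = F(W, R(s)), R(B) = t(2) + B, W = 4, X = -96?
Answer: -8446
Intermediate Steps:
R(B) = 1 + B (R(B) = (3 - 1*2) + B = (3 - 2) + B = 1 + B)
F(r, l) = l*r
h(s) = 2 + 4*s (h(s) = -2 + (1 + s)*4 = -2 + (4 + 4*s) = 2 + 4*s)
103*(X + h(3)) = 103*(-96 + (2 + 4*3)) = 103*(-96 + (2 + 12)) = 103*(-96 + 14) = 103*(-82) = -8446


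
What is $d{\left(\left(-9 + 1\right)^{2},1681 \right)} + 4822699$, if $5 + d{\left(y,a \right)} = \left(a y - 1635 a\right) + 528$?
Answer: $2182371$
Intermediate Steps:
$d{\left(y,a \right)} = 523 - 1635 a + a y$ ($d{\left(y,a \right)} = -5 + \left(\left(a y - 1635 a\right) + 528\right) = -5 + \left(\left(- 1635 a + a y\right) + 528\right) = -5 + \left(528 - 1635 a + a y\right) = 523 - 1635 a + a y$)
$d{\left(\left(-9 + 1\right)^{2},1681 \right)} + 4822699 = \left(523 - 2748435 + 1681 \left(-9 + 1\right)^{2}\right) + 4822699 = \left(523 - 2748435 + 1681 \left(-8\right)^{2}\right) + 4822699 = \left(523 - 2748435 + 1681 \cdot 64\right) + 4822699 = \left(523 - 2748435 + 107584\right) + 4822699 = -2640328 + 4822699 = 2182371$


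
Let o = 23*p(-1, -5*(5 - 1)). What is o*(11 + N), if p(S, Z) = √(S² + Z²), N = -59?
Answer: -1104*√401 ≈ -22108.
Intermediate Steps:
o = 23*√401 (o = 23*√((-1)² + (-5*(5 - 1))²) = 23*√(1 + (-5*4)²) = 23*√(1 + (-20)²) = 23*√(1 + 400) = 23*√401 ≈ 460.57)
o*(11 + N) = (23*√401)*(11 - 59) = (23*√401)*(-48) = -1104*√401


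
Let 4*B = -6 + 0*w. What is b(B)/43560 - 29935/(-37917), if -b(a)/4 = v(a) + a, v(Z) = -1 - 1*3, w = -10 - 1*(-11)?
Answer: 599083/758340 ≈ 0.78999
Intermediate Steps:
w = 1 (w = -10 + 11 = 1)
v(Z) = -4 (v(Z) = -1 - 3 = -4)
B = -3/2 (B = (-6 + 0*1)/4 = (-6 + 0)/4 = (¼)*(-6) = -3/2 ≈ -1.5000)
b(a) = 16 - 4*a (b(a) = -4*(-4 + a) = 16 - 4*a)
b(B)/43560 - 29935/(-37917) = (16 - 4*(-3/2))/43560 - 29935/(-37917) = (16 + 6)*(1/43560) - 29935*(-1/37917) = 22*(1/43560) + 29935/37917 = 1/1980 + 29935/37917 = 599083/758340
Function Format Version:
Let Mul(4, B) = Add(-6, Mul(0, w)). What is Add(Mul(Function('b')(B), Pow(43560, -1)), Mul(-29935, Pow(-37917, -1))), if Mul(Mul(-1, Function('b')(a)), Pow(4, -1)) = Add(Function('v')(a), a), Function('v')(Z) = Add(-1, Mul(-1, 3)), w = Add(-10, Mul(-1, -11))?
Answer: Rational(599083, 758340) ≈ 0.78999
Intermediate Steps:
w = 1 (w = Add(-10, 11) = 1)
Function('v')(Z) = -4 (Function('v')(Z) = Add(-1, -3) = -4)
B = Rational(-3, 2) (B = Mul(Rational(1, 4), Add(-6, Mul(0, 1))) = Mul(Rational(1, 4), Add(-6, 0)) = Mul(Rational(1, 4), -6) = Rational(-3, 2) ≈ -1.5000)
Function('b')(a) = Add(16, Mul(-4, a)) (Function('b')(a) = Mul(-4, Add(-4, a)) = Add(16, Mul(-4, a)))
Add(Mul(Function('b')(B), Pow(43560, -1)), Mul(-29935, Pow(-37917, -1))) = Add(Mul(Add(16, Mul(-4, Rational(-3, 2))), Pow(43560, -1)), Mul(-29935, Pow(-37917, -1))) = Add(Mul(Add(16, 6), Rational(1, 43560)), Mul(-29935, Rational(-1, 37917))) = Add(Mul(22, Rational(1, 43560)), Rational(29935, 37917)) = Add(Rational(1, 1980), Rational(29935, 37917)) = Rational(599083, 758340)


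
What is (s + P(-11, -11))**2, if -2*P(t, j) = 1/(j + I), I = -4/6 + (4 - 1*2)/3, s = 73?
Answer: 2582449/484 ≈ 5335.6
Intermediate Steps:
I = 0 (I = -4*1/6 + (4 - 2)*(1/3) = -2/3 + 2*(1/3) = -2/3 + 2/3 = 0)
P(t, j) = -1/(2*j) (P(t, j) = -1/(2*(j + 0)) = -1/(2*j))
(s + P(-11, -11))**2 = (73 - 1/2/(-11))**2 = (73 - 1/2*(-1/11))**2 = (73 + 1/22)**2 = (1607/22)**2 = 2582449/484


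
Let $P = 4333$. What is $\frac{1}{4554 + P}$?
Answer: $\frac{1}{8887} \approx 0.00011252$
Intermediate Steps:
$\frac{1}{4554 + P} = \frac{1}{4554 + 4333} = \frac{1}{8887}$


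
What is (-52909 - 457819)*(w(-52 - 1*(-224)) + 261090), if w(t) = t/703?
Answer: -93742307229776/703 ≈ -1.3335e+11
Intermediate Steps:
w(t) = t/703 (w(t) = t*(1/703) = t/703)
(-52909 - 457819)*(w(-52 - 1*(-224)) + 261090) = (-52909 - 457819)*((-52 - 1*(-224))/703 + 261090) = -510728*((-52 + 224)/703 + 261090) = -510728*((1/703)*172 + 261090) = -510728*(172/703 + 261090) = -510728*183546442/703 = -93742307229776/703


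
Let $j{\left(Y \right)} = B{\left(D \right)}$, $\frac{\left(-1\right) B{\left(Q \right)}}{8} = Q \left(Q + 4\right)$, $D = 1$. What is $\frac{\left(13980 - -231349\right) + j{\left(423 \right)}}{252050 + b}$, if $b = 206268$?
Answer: $\frac{245289}{458318} \approx 0.53519$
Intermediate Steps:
$B{\left(Q \right)} = - 8 Q \left(4 + Q\right)$ ($B{\left(Q \right)} = - 8 Q \left(Q + 4\right) = - 8 Q \left(4 + Q\right)$)
$j{\left(Y \right)} = -40$ ($j{\left(Y \right)} = \left(-8\right) 1 \left(4 + 1\right) = \left(-8\right) 1 \cdot 5 = -40$)
$\frac{\left(13980 - -231349\right) + j{\left(423 \right)}}{252050 + b} = \frac{\left(13980 - -231349\right) - 40}{252050 + 206268} = \frac{\left(13980 + 231349\right) - 40}{458318} = \left(245329 - 40\right) \frac{1}{458318} = 245289 \cdot \frac{1}{458318} = \frac{245289}{458318}$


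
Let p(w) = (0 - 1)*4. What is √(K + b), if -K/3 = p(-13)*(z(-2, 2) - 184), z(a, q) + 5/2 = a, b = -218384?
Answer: I*√220646 ≈ 469.73*I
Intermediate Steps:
z(a, q) = -5/2 + a
p(w) = -4 (p(w) = -1*4 = -4)
K = -2262 (K = -(-12)*((-5/2 - 2) - 184) = -(-12)*(-9/2 - 184) = -(-12)*(-377)/2 = -3*754 = -2262)
√(K + b) = √(-2262 - 218384) = √(-220646) = I*√220646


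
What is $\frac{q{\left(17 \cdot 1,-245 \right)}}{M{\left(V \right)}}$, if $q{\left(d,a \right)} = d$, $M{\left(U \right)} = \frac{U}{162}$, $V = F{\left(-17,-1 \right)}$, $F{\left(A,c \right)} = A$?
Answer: $-162$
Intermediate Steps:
$V = -17$
$M{\left(U \right)} = \frac{U}{162}$ ($M{\left(U \right)} = U \frac{1}{162} = \frac{U}{162}$)
$\frac{q{\left(17 \cdot 1,-245 \right)}}{M{\left(V \right)}} = \frac{17 \cdot 1}{\frac{1}{162} \left(-17\right)} = \frac{17}{- \frac{17}{162}} = 17 \left(- \frac{162}{17}\right) = -162$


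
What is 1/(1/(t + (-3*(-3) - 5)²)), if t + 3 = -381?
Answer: -368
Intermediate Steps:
t = -384 (t = -3 - 381 = -384)
1/(1/(t + (-3*(-3) - 5)²)) = 1/(1/(-384 + (-3*(-3) - 5)²)) = 1/(1/(-384 + (9 - 5)²)) = 1/(1/(-384 + 4²)) = 1/(1/(-384 + 16)) = 1/(1/(-368)) = 1/(-1/368) = -368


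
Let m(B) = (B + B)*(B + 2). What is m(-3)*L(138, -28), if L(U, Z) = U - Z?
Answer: 996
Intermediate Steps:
m(B) = 2*B*(2 + B) (m(B) = (2*B)*(2 + B) = 2*B*(2 + B))
m(-3)*L(138, -28) = (2*(-3)*(2 - 3))*(138 - 1*(-28)) = (2*(-3)*(-1))*(138 + 28) = 6*166 = 996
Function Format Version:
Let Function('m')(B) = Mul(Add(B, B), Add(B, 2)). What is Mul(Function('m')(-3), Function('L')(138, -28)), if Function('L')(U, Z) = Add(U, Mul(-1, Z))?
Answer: 996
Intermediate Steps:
Function('m')(B) = Mul(2, B, Add(2, B)) (Function('m')(B) = Mul(Mul(2, B), Add(2, B)) = Mul(2, B, Add(2, B)))
Mul(Function('m')(-3), Function('L')(138, -28)) = Mul(Mul(2, -3, Add(2, -3)), Add(138, Mul(-1, -28))) = Mul(Mul(2, -3, -1), Add(138, 28)) = Mul(6, 166) = 996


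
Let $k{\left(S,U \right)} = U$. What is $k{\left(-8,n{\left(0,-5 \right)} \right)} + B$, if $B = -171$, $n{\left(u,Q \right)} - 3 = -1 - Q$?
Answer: $-164$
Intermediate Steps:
$n{\left(u,Q \right)} = 2 - Q$ ($n{\left(u,Q \right)} = 3 - \left(1 + Q\right) = 2 - Q$)
$k{\left(-8,n{\left(0,-5 \right)} \right)} + B = \left(2 - -5\right) - 171 = \left(2 + 5\right) - 171 = 7 - 171 = -164$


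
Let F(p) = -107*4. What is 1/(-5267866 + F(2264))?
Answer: -1/5268294 ≈ -1.8981e-7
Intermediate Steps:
F(p) = -428
1/(-5267866 + F(2264)) = 1/(-5267866 - 428) = 1/(-5268294) = -1/5268294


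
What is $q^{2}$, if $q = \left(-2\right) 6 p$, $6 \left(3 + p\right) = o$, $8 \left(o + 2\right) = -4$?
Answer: $1681$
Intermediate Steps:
$o = - \frac{5}{2}$ ($o = -2 + \frac{1}{8} \left(-4\right) = -2 - \frac{1}{2} = - \frac{5}{2} \approx -2.5$)
$p = - \frac{41}{12}$ ($p = -3 + \frac{1}{6} \left(- \frac{5}{2}\right) = -3 - \frac{5}{12} = - \frac{41}{12} \approx -3.4167$)
$q = 41$ ($q = \left(-2\right) 6 \left(- \frac{41}{12}\right) = \left(-12\right) \left(- \frac{41}{12}\right) = 41$)
$q^{2} = 41^{2} = 1681$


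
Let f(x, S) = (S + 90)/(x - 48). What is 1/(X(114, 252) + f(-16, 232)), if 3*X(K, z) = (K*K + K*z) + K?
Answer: 32/446111 ≈ 7.1731e-5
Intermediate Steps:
f(x, S) = (90 + S)/(-48 + x)
X(K, z) = K/3 + K**2/3 + K*z/3 (X(K, z) = ((K*K + K*z) + K)/3 = ((K**2 + K*z) + K)/3 = (K + K**2 + K*z)/3 = K/3 + K**2/3 + K*z/3)
1/(X(114, 252) + f(-16, 232)) = 1/((1/3)*114*(1 + 114 + 252) + (90 + 232)/(-48 - 16)) = 1/((1/3)*114*367 + 322/(-64)) = 1/(13946 - 1/64*322) = 1/(13946 - 161/32) = 1/(446111/32) = 32/446111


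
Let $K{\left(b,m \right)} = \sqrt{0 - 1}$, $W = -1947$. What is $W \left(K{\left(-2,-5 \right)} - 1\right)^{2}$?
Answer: $3894 i \approx 3894.0 i$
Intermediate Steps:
$K{\left(b,m \right)} = i$ ($K{\left(b,m \right)} = \sqrt{-1} = i$)
$W \left(K{\left(-2,-5 \right)} - 1\right)^{2} = - 1947 \left(i - 1\right)^{2} = - 1947 \left(-1 + i\right)^{2}$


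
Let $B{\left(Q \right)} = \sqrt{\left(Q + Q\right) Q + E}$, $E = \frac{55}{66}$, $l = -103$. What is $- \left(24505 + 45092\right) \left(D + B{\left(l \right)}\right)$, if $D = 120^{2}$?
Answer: $-1002196800 - \frac{23199 \sqrt{763878}}{2} \approx -1.0123 \cdot 10^{9}$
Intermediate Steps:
$E = \frac{5}{6}$ ($E = 55 \cdot \frac{1}{66} = \frac{5}{6} \approx 0.83333$)
$D = 14400$
$B{\left(Q \right)} = \sqrt{\frac{5}{6} + 2 Q^{2}}$ ($B{\left(Q \right)} = \sqrt{\left(Q + Q\right) Q + \frac{5}{6}} = \sqrt{2 Q Q + \frac{5}{6}} = \sqrt{2 Q^{2} + \frac{5}{6}} = \sqrt{\frac{5}{6} + 2 Q^{2}}$)
$- \left(24505 + 45092\right) \left(D + B{\left(l \right)}\right) = - \left(24505 + 45092\right) \left(14400 + \frac{\sqrt{30 + 72 \left(-103\right)^{2}}}{6}\right) = - 69597 \left(14400 + \frac{\sqrt{30 + 72 \cdot 10609}}{6}\right) = - 69597 \left(14400 + \frac{\sqrt{30 + 763848}}{6}\right) = - 69597 \left(14400 + \frac{\sqrt{763878}}{6}\right) = - (1002196800 + \frac{23199 \sqrt{763878}}{2}) = -1002196800 - \frac{23199 \sqrt{763878}}{2}$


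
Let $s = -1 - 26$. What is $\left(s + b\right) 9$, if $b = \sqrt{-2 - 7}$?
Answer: $-243 + 27 i \approx -243.0 + 27.0 i$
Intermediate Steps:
$s = -27$ ($s = -1 - 26 = -27$)
$b = 3 i$ ($b = \sqrt{-9} = 3 i \approx 3.0 i$)
$\left(s + b\right) 9 = \left(-27 + 3 i\right) 9 = -243 + 27 i$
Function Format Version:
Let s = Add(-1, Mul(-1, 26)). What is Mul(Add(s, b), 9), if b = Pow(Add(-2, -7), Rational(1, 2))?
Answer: Add(-243, Mul(27, I)) ≈ Add(-243.00, Mul(27.000, I))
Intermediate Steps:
s = -27 (s = Add(-1, -26) = -27)
b = Mul(3, I) (b = Pow(-9, Rational(1, 2)) = Mul(3, I) ≈ Mul(3.0000, I))
Mul(Add(s, b), 9) = Mul(Add(-27, Mul(3, I)), 9) = Add(-243, Mul(27, I))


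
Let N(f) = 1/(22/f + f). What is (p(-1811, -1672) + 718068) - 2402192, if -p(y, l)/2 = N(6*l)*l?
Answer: -7704183386396/4574593 ≈ -1.6841e+6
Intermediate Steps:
N(f) = 1/(f + 22/f)
p(y, l) = -12*l²/(22 + 36*l²) (p(y, l) = -2*(6*l)/(22 + (6*l)²)*l = -2*(6*l)/(22 + 36*l²)*l = -2*6*l/(22 + 36*l²)*l = -12*l²/(22 + 36*l²))
(p(-1811, -1672) + 718068) - 2402192 = (-6*(-1672)²/(11 + 18*(-1672)²) + 718068) - 2402192 = (-6*2795584/(11 + 18*2795584) + 718068) - 2402192 = (-6*2795584/(11 + 50320512) + 718068) - 2402192 = (-6*2795584/50320523 + 718068) - 2402192 = (-6*2795584*1/50320523 + 718068) - 2402192 = (-1524864/4574593 + 718068) - 2402192 = 3284867321460/4574593 - 2402192 = -7704183386396/4574593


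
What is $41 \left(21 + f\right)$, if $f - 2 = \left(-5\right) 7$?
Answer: $-492$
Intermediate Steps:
$f = -33$ ($f = 2 - 35 = -33$)
$41 \left(21 + f\right) = 41 \left(21 - 33\right) = 41 \left(-12\right) = -492$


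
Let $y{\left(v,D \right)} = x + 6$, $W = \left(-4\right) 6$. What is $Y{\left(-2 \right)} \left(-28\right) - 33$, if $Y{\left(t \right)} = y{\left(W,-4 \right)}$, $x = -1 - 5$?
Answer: $-33$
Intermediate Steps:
$W = -24$
$x = -6$ ($x = -1 - 5 = -6$)
$y{\left(v,D \right)} = 0$ ($y{\left(v,D \right)} = -6 + 6 = 0$)
$Y{\left(t \right)} = 0$
$Y{\left(-2 \right)} \left(-28\right) - 33 = 0 \left(-28\right) - 33 = 0 - 33 = -33$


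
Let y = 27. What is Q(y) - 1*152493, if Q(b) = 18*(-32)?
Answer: -153069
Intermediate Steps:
Q(b) = -576
Q(y) - 1*152493 = -576 - 1*152493 = -576 - 152493 = -153069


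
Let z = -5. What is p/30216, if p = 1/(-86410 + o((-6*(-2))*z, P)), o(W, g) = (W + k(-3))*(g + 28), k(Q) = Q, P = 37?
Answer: -1/2734699080 ≈ -3.6567e-10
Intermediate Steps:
o(W, g) = (-3 + W)*(28 + g) (o(W, g) = (W - 3)*(g + 28) = (-3 + W)*(28 + g))
p = -1/90505 (p = 1/(-86410 + (-84 - 3*37 + 28*(-6*(-2)*(-5)) + (-6*(-2)*(-5))*37)) = 1/(-86410 + (-84 - 111 + 28*(12*(-5)) + (12*(-5))*37)) = 1/(-86410 + (-84 - 111 + 28*(-60) - 60*37)) = 1/(-86410 + (-84 - 111 - 1680 - 2220)) = 1/(-86410 - 4095) = 1/(-90505) = -1/90505 ≈ -1.1049e-5)
p/30216 = -1/90505/30216 = -1/90505*1/30216 = -1/2734699080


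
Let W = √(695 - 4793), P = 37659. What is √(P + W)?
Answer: √(37659 + I*√4098) ≈ 194.06 + 0.165*I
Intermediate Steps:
W = I*√4098 (W = √(-4098) = I*√4098 ≈ 64.016*I)
√(P + W) = √(37659 + I*√4098)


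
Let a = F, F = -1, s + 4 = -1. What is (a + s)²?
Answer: 36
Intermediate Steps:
s = -5 (s = -4 - 1 = -5)
a = -1
(a + s)² = (-1 - 5)² = (-6)² = 36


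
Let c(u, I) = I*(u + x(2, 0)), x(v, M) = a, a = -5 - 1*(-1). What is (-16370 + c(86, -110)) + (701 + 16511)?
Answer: -8178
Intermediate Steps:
a = -4 (a = -5 + 1 = -4)
x(v, M) = -4
c(u, I) = I*(-4 + u) (c(u, I) = I*(u - 4) = I*(-4 + u))
(-16370 + c(86, -110)) + (701 + 16511) = (-16370 - 110*(-4 + 86)) + (701 + 16511) = (-16370 - 110*82) + 17212 = (-16370 - 9020) + 17212 = -25390 + 17212 = -8178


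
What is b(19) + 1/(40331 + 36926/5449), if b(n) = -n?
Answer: -4176204906/219800545 ≈ -19.000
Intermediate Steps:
b(19) + 1/(40331 + 36926/5449) = -1*19 + 1/(40331 + 36926/5449) = -19 + 1/(40331 + 36926*(1/5449)) = -19 + 1/(40331 + 36926/5449) = -19 + 1/(219800545/5449) = -19 + 5449/219800545 = -4176204906/219800545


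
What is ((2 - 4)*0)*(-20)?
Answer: 0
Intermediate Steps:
((2 - 4)*0)*(-20) = -2*0*(-20) = 0*(-20) = 0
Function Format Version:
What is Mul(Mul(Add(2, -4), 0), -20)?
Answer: 0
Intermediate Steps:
Mul(Mul(Add(2, -4), 0), -20) = Mul(Mul(-2, 0), -20) = Mul(0, -20) = 0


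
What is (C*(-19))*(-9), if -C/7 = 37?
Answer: -44289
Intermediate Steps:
C = -259 (C = -7*37 = -259)
(C*(-19))*(-9) = -259*(-19)*(-9) = 4921*(-9) = -44289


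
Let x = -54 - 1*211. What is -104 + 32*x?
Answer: -8584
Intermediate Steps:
x = -265 (x = -54 - 211 = -265)
-104 + 32*x = -104 + 32*(-265) = -104 - 8480 = -8584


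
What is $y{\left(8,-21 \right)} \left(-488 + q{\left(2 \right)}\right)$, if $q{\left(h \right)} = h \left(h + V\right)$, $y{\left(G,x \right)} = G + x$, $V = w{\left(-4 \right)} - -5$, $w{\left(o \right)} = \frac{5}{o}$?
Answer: $\frac{12389}{2} \approx 6194.5$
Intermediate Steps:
$V = \frac{15}{4}$ ($V = \frac{5}{-4} - -5 = 5 \left(- \frac{1}{4}\right) + 5 = - \frac{5}{4} + 5 = \frac{15}{4} \approx 3.75$)
$q{\left(h \right)} = h \left(\frac{15}{4} + h\right)$ ($q{\left(h \right)} = h \left(h + \frac{15}{4}\right) = h \left(\frac{15}{4} + h\right)$)
$y{\left(8,-21 \right)} \left(-488 + q{\left(2 \right)}\right) = \left(8 - 21\right) \left(-488 + \frac{1}{4} \cdot 2 \left(15 + 4 \cdot 2\right)\right) = - 13 \left(-488 + \frac{1}{4} \cdot 2 \left(15 + 8\right)\right) = - 13 \left(-488 + \frac{1}{4} \cdot 2 \cdot 23\right) = - 13 \left(-488 + \frac{23}{2}\right) = \left(-13\right) \left(- \frac{953}{2}\right) = \frac{12389}{2}$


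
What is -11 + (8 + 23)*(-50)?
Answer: -1561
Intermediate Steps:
-11 + (8 + 23)*(-50) = -11 + 31*(-50) = -11 - 1550 = -1561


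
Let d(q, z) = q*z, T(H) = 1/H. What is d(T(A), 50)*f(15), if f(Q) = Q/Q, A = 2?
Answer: 25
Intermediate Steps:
f(Q) = 1
d(T(A), 50)*f(15) = (50/2)*1 = ((1/2)*50)*1 = 25*1 = 25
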